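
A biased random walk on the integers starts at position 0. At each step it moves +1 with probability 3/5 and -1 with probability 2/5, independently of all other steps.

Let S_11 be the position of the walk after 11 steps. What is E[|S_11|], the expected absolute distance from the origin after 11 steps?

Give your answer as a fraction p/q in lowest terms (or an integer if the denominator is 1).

S_11 takes values m ≡ 1 (mod 2) with |m| ≤ 11; P(S_11=m) = C(11,(11+m)/2) · (3/5)^((11+m)/2) · (2/5)^((11-m)/2).
Distribution: P(S=-11)=2048/48828125, P(S=-9)=33792/48828125, P(S=-7)=50688/9765625, P(S=-5)=228096/9765625, P(S=-3)=684288/9765625, P(S=-1)=7185024/48828125, P(S=1)=10777536/48828125, P(S=3)=2309472/9765625, P(S=5)=1732104/9765625, P(S=7)=866052/9765625, P(S=9)=1299078/48828125, P(S=11)=177147/48828125
E[|S_11|] = Σ_m |m|·P(S_11=m) = 31585367/9765625

Answer: 31585367/9765625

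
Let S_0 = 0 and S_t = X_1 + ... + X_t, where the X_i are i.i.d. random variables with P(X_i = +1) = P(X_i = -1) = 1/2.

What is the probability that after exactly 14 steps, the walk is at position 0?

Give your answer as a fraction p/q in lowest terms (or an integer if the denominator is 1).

To reach position 0 after 14 steps: need 7 steps of +1 and 7 of -1.
Favorable paths: C(14,7) = 3432
Total paths: 2^14 = 16384
P = 3432/16384 = 429/2048

Answer: 429/2048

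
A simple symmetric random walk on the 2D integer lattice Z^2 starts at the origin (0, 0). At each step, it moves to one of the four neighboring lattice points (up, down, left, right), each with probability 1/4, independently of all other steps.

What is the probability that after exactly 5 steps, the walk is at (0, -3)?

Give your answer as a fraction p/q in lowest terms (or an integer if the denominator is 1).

Answer: 25/1024

Derivation:
Let h be the number of horizontal steps (so 5-h are vertical). To end at (0,-3) need (h+0)/2 right-steps and ((5-h)-3)/2 up-steps.
Sum over h with 0 ≤ h ≤ 2, h ≡ 0 (mod 2), 5-h ≡ 1 (mod 2):
h=0: C(5,0)·C(0,0)·C(5,1) = 1·1·5 = 5
h=2: C(5,2)·C(2,1)·C(3,0) = 10·2·1 = 20
Total favorable: 25
Total paths: 4^5 = 1024
P = 25/1024 = 25/1024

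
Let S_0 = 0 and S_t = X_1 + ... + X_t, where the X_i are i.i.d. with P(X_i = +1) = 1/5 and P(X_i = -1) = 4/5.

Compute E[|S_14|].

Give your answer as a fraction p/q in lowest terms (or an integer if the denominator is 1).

S_14 takes values m ≡ 0 (mod 2) with |m| ≤ 14; P(S_14=m) = C(14,(14+m)/2) · (1/5)^((14+m)/2) · (4/5)^((14-m)/2).
Distribution: P(S=-14)=268435456/6103515625, P(S=-12)=939524096/6103515625, P(S=-10)=1526726656/6103515625, P(S=-8)=1526726656/6103515625, P(S=-6)=1049624576/6103515625, P(S=-4)=524812288/6103515625, P(S=-2)=196804608/6103515625, P(S=0)=56229888/6103515625, P(S=2)=12300288/6103515625, P(S=4)=2050048/6103515625, P(S=6)=256256/6103515625, P(S=8)=23296/6103515625, P(S=10)=1456/6103515625, P(S=12)=56/6103515625, P(S=14)=1/6103515625
E[|S_14|] = Σ_m |m|·P(S_14=m) = 51338611086/6103515625

Answer: 51338611086/6103515625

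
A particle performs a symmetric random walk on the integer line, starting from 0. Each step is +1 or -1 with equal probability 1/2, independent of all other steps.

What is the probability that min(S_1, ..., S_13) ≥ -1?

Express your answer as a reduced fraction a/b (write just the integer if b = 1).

Let f(t,s) = #length-t paths at position s with S_1..S_t all ≥ -1.
f(t,s) = f(t-1,s-1) + f(t-1,s+1) for s ≥ -1; f(t,s) = 0 for s < -1.
t=0: f(0,0)=1
t=1: f(1,-1)=1 f(1,1)=1
t=2: f(2,0)=2 f(2,2)=1
t=3: f(3,-1)=2 f(3,1)=3 f(3,3)=1
t=4: f(4,0)=5 f(4,2)=4 f(4,4)=1
t=5: f(5,-1)=5 f(5,1)=9 f(5,3)=5 f(5,5)=1
t=6: f(6,0)=14 f(6,2)=14 f(6,4)=6 f(6,6)=1
t=7: f(7,-1)=14 f(7,1)=28 f(7,3)=20 f(7,5)=7 f(7,7)=1
t=8: f(8,0)=42 f(8,2)=48 f(8,4)=27 f(8,6)=8 f(8,8)=1
t=9: f(9,-1)=42 f(9,1)=90 f(9,3)=75 f(9,5)=35 f(9,7)=9 f(9,9)=1
t=10: f(10,0)=132 f(10,2)=165 f(10,4)=110 f(10,6)=44 f(10,8)=10 f(10,10)=1
t=11: f(11,-1)=132 f(11,1)=297 f(11,3)=275 f(11,5)=154 f(11,7)=54 f(11,9)=11 f(11,11)=1
t=12: f(12,0)=429 f(12,2)=572 f(12,4)=429 f(12,6)=208 f(12,8)=65 f(12,10)=12 f(12,12)=1
t=13: f(13,-1)=429 f(13,1)=1001 f(13,3)=1001 f(13,5)=637 f(13,7)=273 f(13,9)=77 f(13,11)=13 f(13,13)=1
Σ_s f(13,s) = 3432
P = 3432/8192 = 429/1024

Answer: 429/1024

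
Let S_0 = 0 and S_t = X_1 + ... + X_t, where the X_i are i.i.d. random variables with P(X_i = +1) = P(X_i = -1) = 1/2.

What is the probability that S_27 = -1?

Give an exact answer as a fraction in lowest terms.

To reach position -1 after 27 steps: need 13 steps of +1 and 14 of -1.
Favorable paths: C(27,13) = 20058300
Total paths: 2^27 = 134217728
P = 20058300/134217728 = 5014575/33554432

Answer: 5014575/33554432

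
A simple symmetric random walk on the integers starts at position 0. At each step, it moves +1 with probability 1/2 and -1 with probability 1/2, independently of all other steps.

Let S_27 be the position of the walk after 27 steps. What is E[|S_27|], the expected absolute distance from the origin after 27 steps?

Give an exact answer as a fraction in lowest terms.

S_27 takes values m ≡ 1 (mod 2) with |m| ≤ 27; P(S_27=m) = C(27,(27+m)/2)/2^27.
Total paths: 2^27 = 134217728
Distribution: P(S=-27)=1/134217728, P(S=-25)=27/134217728, P(S=-23)=351/134217728, P(S=-21)=2925/134217728, P(S=-19)=17550/134217728, P(S=-17)=80730/134217728, P(S=-15)=296010/134217728, P(S=-13)=888030/134217728, P(S=-11)=2220075/134217728, P(S=-9)=4686825/134217728, P(S=-7)=8436285/134217728, P(S=-5)=13037895/134217728, P(S=-3)=17383860/134217728, P(S=-1)=20058300/134217728, P(S=1)=20058300/134217728, P(S=3)=17383860/134217728, P(S=5)=13037895/134217728, P(S=7)=8436285/134217728, P(S=9)=4686825/134217728, P(S=11)=2220075/134217728, P(S=13)=888030/134217728, P(S=15)=296010/134217728, P(S=17)=80730/134217728, P(S=19)=17550/134217728, P(S=21)=2925/134217728, P(S=23)=351/134217728, P(S=25)=27/134217728, P(S=27)=1/134217728
E[|S_27|] = Σ_m |m|·P(S_27=m) = 561632400/134217728 = 35102025/8388608

Answer: 35102025/8388608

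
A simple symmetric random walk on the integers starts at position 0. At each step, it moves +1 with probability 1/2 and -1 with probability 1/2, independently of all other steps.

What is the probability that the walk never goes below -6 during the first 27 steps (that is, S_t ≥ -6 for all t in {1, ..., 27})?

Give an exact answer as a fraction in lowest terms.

Let f(t,s) = #length-t paths at position s with S_1..S_t all ≥ -6.
f(t,s) = f(t-1,s-1) + f(t-1,s+1) for s ≥ -6; f(t,s) = 0 for s < -6.
t=0: f(0,0)=1
t=1: f(1,-1)=1 f(1,1)=1
t=2: f(2,-2)=1 f(2,0)=2 f(2,2)=1
t=3: f(3,-3)=1 f(3,-1)=3 f(3,1)=3 f(3,3)=1
t=4: f(4,-4)=1 f(4,-2)=4 f(4,0)=6 f(4,2)=4 f(4,4)=1
t=5: f(5,-5)=1 f(5,-3)=5 f(5,-1)=10 f(5,1)=10 f(5,3)=5 f(5,5)=1
t=6: f(6,-6)=1 f(6,-4)=6 f(6,-2)=15 f(6,0)=20 f(6,2)=15 f(6,4)=6 f(6,6)=1
t=7: f(7,-5)=7 f(7,-3)=21 f(7,-1)=35 f(7,1)=35 f(7,3)=21 f(7,5)=7 f(7,7)=1
t=8: f(8,-6)=7 f(8,-4)=28 f(8,-2)=56 f(8,0)=70 f(8,2)=56 f(8,4)=28 f(8,6)=8 f(8,8)=1
t=9: f(9,-5)=35 f(9,-3)=84 f(9,-1)=126 f(9,1)=126 f(9,3)=84 f(9,5)=36 f(9,7)=9 f(9,9)=1
t=10: f(10,-6)=35 f(10,-4)=119 f(10,-2)=210 f(10,0)=252 f(10,2)=210 f(10,4)=120 f(10,6)=45 f(10,8)=10 f(10,10)=1
t=11: f(11,-5)=154 f(11,-3)=329 f(11,-1)=462 f(11,1)=462 f(11,3)=330 f(11,5)=165 f(11,7)=55 f(11,9)=11 f(11,11)=1
t=12: f(12,-6)=154 f(12,-4)=483 f(12,-2)=791 f(12,0)=924 f(12,2)=792 f(12,4)=495 f(12,6)=220 f(12,8)=66 f(12,10)=12 f(12,12)=1
t=13: f(13,-5)=637 f(13,-3)=1274 f(13,-1)=1715 f(13,1)=1716 f(13,3)=1287 f(13,5)=715 f(13,7)=286 f(13,9)=78 f(13,11)=13 f(13,13)=1
t=14: f(14,-6)=637 f(14,-4)=1911 f(14,-2)=2989 f(14,0)=3431 f(14,2)=3003 f(14,4)=2002 f(14,6)=1001 f(14,8)=364 f(14,10)=91 f(14,12)=14 f(14,14)=1
t=15: f(15,-5)=2548 f(15,-3)=4900 f(15,-1)=6420 f(15,1)=6434 f(15,3)=5005 f(15,5)=3003 f(15,7)=1365 f(15,9)=455 f(15,11)=105 f(15,13)=15 f(15,15)=1
t=16: f(16,-6)=2548 f(16,-4)=7448 f(16,-2)=11320 f(16,0)=12854 f(16,2)=11439 f(16,4)=8008 f(16,6)=4368 f(16,8)=1820 f(16,10)=560 f(16,12)=120 f(16,14)=16 f(16,16)=1
t=17: f(17,-5)=9996 f(17,-3)=18768 f(17,-1)=24174 f(17,1)=24293 f(17,3)=19447 f(17,5)=12376 f(17,7)=6188 f(17,9)=2380 f(17,11)=680 f(17,13)=136 f(17,15)=17 f(17,17)=1
t=18: f(18,-6)=9996 f(18,-4)=28764 f(18,-2)=42942 f(18,0)=48467 f(18,2)=43740 f(18,4)=31823 f(18,6)=18564 f(18,8)=8568 f(18,10)=3060 f(18,12)=816 f(18,14)=153 f(18,16)=18 f(18,18)=1
t=19: f(19,-5)=38760 f(19,-3)=71706 f(19,-1)=91409 f(19,1)=92207 f(19,3)=75563 f(19,5)=50387 f(19,7)=27132 f(19,9)=11628 f(19,11)=3876 f(19,13)=969 f(19,15)=171 f(19,17)=19 f(19,19)=1
t=20: f(20,-6)=38760 f(20,-4)=110466 f(20,-2)=163115 f(20,0)=183616 f(20,2)=167770 f(20,4)=125950 f(20,6)=77519 f(20,8)=38760 f(20,10)=15504 f(20,12)=4845 f(20,14)=1140 f(20,16)=190 f(20,18)=20 f(20,20)=1
t=21: f(21,-5)=149226 f(21,-3)=273581 f(21,-1)=346731 f(21,1)=351386 f(21,3)=293720 f(21,5)=203469 f(21,7)=116279 f(21,9)=54264 f(21,11)=20349 f(21,13)=5985 f(21,15)=1330 f(21,17)=210 f(21,19)=21 f(21,21)=1
t=22: f(22,-6)=149226 f(22,-4)=422807 f(22,-2)=620312 f(22,0)=698117 f(22,2)=645106 f(22,4)=497189 f(22,6)=319748 f(22,8)=170543 f(22,10)=74613 f(22,12)=26334 f(22,14)=7315 f(22,16)=1540 f(22,18)=231 f(22,20)=22 f(22,22)=1
t=23: f(23,-5)=572033 f(23,-3)=1043119 f(23,-1)=1318429 f(23,1)=1343223 f(23,3)=1142295 f(23,5)=816937 f(23,7)=490291 f(23,9)=245156 f(23,11)=100947 f(23,13)=33649 f(23,15)=8855 f(23,17)=1771 f(23,19)=253 f(23,21)=23 f(23,23)=1
t=24: f(24,-6)=572033 f(24,-4)=1615152 f(24,-2)=2361548 f(24,0)=2661652 f(24,2)=2485518 f(24,4)=1959232 f(24,6)=1307228 f(24,8)=735447 f(24,10)=346103 f(24,12)=134596 f(24,14)=42504 f(24,16)=10626 f(24,18)=2024 f(24,20)=276 f(24,22)=24 f(24,24)=1
t=25: f(25,-5)=2187185 f(25,-3)=3976700 f(25,-1)=5023200 f(25,1)=5147170 f(25,3)=4444750 f(25,5)=3266460 f(25,7)=2042675 f(25,9)=1081550 f(25,11)=480699 f(25,13)=177100 f(25,15)=53130 f(25,17)=12650 f(25,19)=2300 f(25,21)=300 f(25,23)=25 f(25,25)=1
t=26: f(26,-6)=2187185 f(26,-4)=6163885 f(26,-2)=8999900 f(26,0)=10170370 f(26,2)=9591920 f(26,4)=7711210 f(26,6)=5309135 f(26,8)=3124225 f(26,10)=1562249 f(26,12)=657799 f(26,14)=230230 f(26,16)=65780 f(26,18)=14950 f(26,20)=2600 f(26,22)=325 f(26,24)=26 f(26,26)=1
t=27: f(27,-5)=8351070 f(27,-3)=15163785 f(27,-1)=19170270 f(27,1)=19762290 f(27,3)=17303130 f(27,5)=13020345 f(27,7)=8433360 f(27,9)=4686474 f(27,11)=2220048 f(27,13)=888029 f(27,15)=296010 f(27,17)=80730 f(27,19)=17550 f(27,21)=2925 f(27,23)=351 f(27,25)=27 f(27,27)=1
Σ_s f(27,s) = 109396395
P = 109396395/134217728 = 109396395/134217728

Answer: 109396395/134217728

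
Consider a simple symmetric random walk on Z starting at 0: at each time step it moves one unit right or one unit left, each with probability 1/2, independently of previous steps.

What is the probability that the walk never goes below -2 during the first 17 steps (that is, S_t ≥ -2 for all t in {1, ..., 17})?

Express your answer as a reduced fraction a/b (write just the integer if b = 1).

Let f(t,s) = #length-t paths at position s with S_1..S_t all ≥ -2.
f(t,s) = f(t-1,s-1) + f(t-1,s+1) for s ≥ -2; f(t,s) = 0 for s < -2.
t=0: f(0,0)=1
t=1: f(1,-1)=1 f(1,1)=1
t=2: f(2,-2)=1 f(2,0)=2 f(2,2)=1
t=3: f(3,-1)=3 f(3,1)=3 f(3,3)=1
t=4: f(4,-2)=3 f(4,0)=6 f(4,2)=4 f(4,4)=1
t=5: f(5,-1)=9 f(5,1)=10 f(5,3)=5 f(5,5)=1
t=6: f(6,-2)=9 f(6,0)=19 f(6,2)=15 f(6,4)=6 f(6,6)=1
t=7: f(7,-1)=28 f(7,1)=34 f(7,3)=21 f(7,5)=7 f(7,7)=1
t=8: f(8,-2)=28 f(8,0)=62 f(8,2)=55 f(8,4)=28 f(8,6)=8 f(8,8)=1
t=9: f(9,-1)=90 f(9,1)=117 f(9,3)=83 f(9,5)=36 f(9,7)=9 f(9,9)=1
t=10: f(10,-2)=90 f(10,0)=207 f(10,2)=200 f(10,4)=119 f(10,6)=45 f(10,8)=10 f(10,10)=1
t=11: f(11,-1)=297 f(11,1)=407 f(11,3)=319 f(11,5)=164 f(11,7)=55 f(11,9)=11 f(11,11)=1
t=12: f(12,-2)=297 f(12,0)=704 f(12,2)=726 f(12,4)=483 f(12,6)=219 f(12,8)=66 f(12,10)=12 f(12,12)=1
t=13: f(13,-1)=1001 f(13,1)=1430 f(13,3)=1209 f(13,5)=702 f(13,7)=285 f(13,9)=78 f(13,11)=13 f(13,13)=1
t=14: f(14,-2)=1001 f(14,0)=2431 f(14,2)=2639 f(14,4)=1911 f(14,6)=987 f(14,8)=363 f(14,10)=91 f(14,12)=14 f(14,14)=1
t=15: f(15,-1)=3432 f(15,1)=5070 f(15,3)=4550 f(15,5)=2898 f(15,7)=1350 f(15,9)=454 f(15,11)=105 f(15,13)=15 f(15,15)=1
t=16: f(16,-2)=3432 f(16,0)=8502 f(16,2)=9620 f(16,4)=7448 f(16,6)=4248 f(16,8)=1804 f(16,10)=559 f(16,12)=120 f(16,14)=16 f(16,16)=1
t=17: f(17,-1)=11934 f(17,1)=18122 f(17,3)=17068 f(17,5)=11696 f(17,7)=6052 f(17,9)=2363 f(17,11)=679 f(17,13)=136 f(17,15)=17 f(17,17)=1
Σ_s f(17,s) = 68068
P = 68068/131072 = 17017/32768

Answer: 17017/32768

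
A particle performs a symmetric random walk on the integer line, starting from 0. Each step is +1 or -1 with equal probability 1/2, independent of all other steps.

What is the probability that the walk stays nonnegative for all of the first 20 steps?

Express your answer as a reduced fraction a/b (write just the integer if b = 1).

Let f(t,s) = #length-t paths at position s with S_1..S_t all ≥ 0.
f(t,s) = f(t-1,s-1) + f(t-1,s+1) for s ≥ 0; f(t,s) = 0 for s < 0.
t=0: f(0,0)=1
t=1: f(1,1)=1
t=2: f(2,0)=1 f(2,2)=1
t=3: f(3,1)=2 f(3,3)=1
t=4: f(4,0)=2 f(4,2)=3 f(4,4)=1
t=5: f(5,1)=5 f(5,3)=4 f(5,5)=1
t=6: f(6,0)=5 f(6,2)=9 f(6,4)=5 f(6,6)=1
t=7: f(7,1)=14 f(7,3)=14 f(7,5)=6 f(7,7)=1
t=8: f(8,0)=14 f(8,2)=28 f(8,4)=20 f(8,6)=7 f(8,8)=1
t=9: f(9,1)=42 f(9,3)=48 f(9,5)=27 f(9,7)=8 f(9,9)=1
t=10: f(10,0)=42 f(10,2)=90 f(10,4)=75 f(10,6)=35 f(10,8)=9 f(10,10)=1
t=11: f(11,1)=132 f(11,3)=165 f(11,5)=110 f(11,7)=44 f(11,9)=10 f(11,11)=1
t=12: f(12,0)=132 f(12,2)=297 f(12,4)=275 f(12,6)=154 f(12,8)=54 f(12,10)=11 f(12,12)=1
t=13: f(13,1)=429 f(13,3)=572 f(13,5)=429 f(13,7)=208 f(13,9)=65 f(13,11)=12 f(13,13)=1
t=14: f(14,0)=429 f(14,2)=1001 f(14,4)=1001 f(14,6)=637 f(14,8)=273 f(14,10)=77 f(14,12)=13 f(14,14)=1
t=15: f(15,1)=1430 f(15,3)=2002 f(15,5)=1638 f(15,7)=910 f(15,9)=350 f(15,11)=90 f(15,13)=14 f(15,15)=1
t=16: f(16,0)=1430 f(16,2)=3432 f(16,4)=3640 f(16,6)=2548 f(16,8)=1260 f(16,10)=440 f(16,12)=104 f(16,14)=15 f(16,16)=1
t=17: f(17,1)=4862 f(17,3)=7072 f(17,5)=6188 f(17,7)=3808 f(17,9)=1700 f(17,11)=544 f(17,13)=119 f(17,15)=16 f(17,17)=1
t=18: f(18,0)=4862 f(18,2)=11934 f(18,4)=13260 f(18,6)=9996 f(18,8)=5508 f(18,10)=2244 f(18,12)=663 f(18,14)=135 f(18,16)=17 f(18,18)=1
t=19: f(19,1)=16796 f(19,3)=25194 f(19,5)=23256 f(19,7)=15504 f(19,9)=7752 f(19,11)=2907 f(19,13)=798 f(19,15)=152 f(19,17)=18 f(19,19)=1
t=20: f(20,0)=16796 f(20,2)=41990 f(20,4)=48450 f(20,6)=38760 f(20,8)=23256 f(20,10)=10659 f(20,12)=3705 f(20,14)=950 f(20,16)=170 f(20,18)=19 f(20,20)=1
Σ_s f(20,s) = 184756
P = 184756/1048576 = 46189/262144

Answer: 46189/262144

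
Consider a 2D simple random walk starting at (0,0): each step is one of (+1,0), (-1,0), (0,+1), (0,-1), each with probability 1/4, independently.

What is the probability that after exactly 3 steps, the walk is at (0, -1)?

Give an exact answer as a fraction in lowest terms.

Let h be the number of horizontal steps (so 3-h are vertical). To end at (0,-1) need (h+0)/2 right-steps and ((3-h)-1)/2 up-steps.
Sum over h with 0 ≤ h ≤ 2, h ≡ 0 (mod 2), 3-h ≡ 1 (mod 2):
h=0: C(3,0)·C(0,0)·C(3,1) = 1·1·3 = 3
h=2: C(3,2)·C(2,1)·C(1,0) = 3·2·1 = 6
Total favorable: 9
Total paths: 4^3 = 64
P = 9/64 = 9/64

Answer: 9/64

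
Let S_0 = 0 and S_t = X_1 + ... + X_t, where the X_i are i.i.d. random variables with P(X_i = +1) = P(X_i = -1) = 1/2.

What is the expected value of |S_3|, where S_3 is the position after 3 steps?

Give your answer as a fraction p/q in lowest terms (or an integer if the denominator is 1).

Answer: 3/2

Derivation:
S_3 takes values m ≡ 1 (mod 2) with |m| ≤ 3; P(S_3=m) = C(3,(3+m)/2)/2^3.
Total paths: 2^3 = 8
Distribution: P(S=-3)=1/8, P(S=-1)=3/8, P(S=1)=3/8, P(S=3)=1/8
E[|S_3|] = Σ_m |m|·P(S_3=m) = 12/8 = 3/2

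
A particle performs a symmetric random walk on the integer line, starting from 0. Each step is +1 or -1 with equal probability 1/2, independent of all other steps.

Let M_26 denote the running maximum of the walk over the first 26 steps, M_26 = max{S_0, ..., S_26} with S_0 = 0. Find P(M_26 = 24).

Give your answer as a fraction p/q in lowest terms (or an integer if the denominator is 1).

Answer: 13/33554432

Derivation:
Let M_26 = max(S_0,...,S_26). Use the reflection principle: for j ≥ 1, #{paths with M_26 ≥ j} = #{S_26 ≥ j} + #{S_26 ≥ j+1}.
By reflection, #{M_26 ≥ 24} = #{S_26 ≥ 24} + #{S_26 ≥ 25} = 27 + 1 = 28.
#{M_26 ≥ 25} = #{S_26 ≥ 25} + #{S_26 ≥ 26} = 1 + 1 = 2.
#{M_26 = 24} = 28 - 2 = 26.
P(M_26 = 24) = 26/67108864 = 13/33554432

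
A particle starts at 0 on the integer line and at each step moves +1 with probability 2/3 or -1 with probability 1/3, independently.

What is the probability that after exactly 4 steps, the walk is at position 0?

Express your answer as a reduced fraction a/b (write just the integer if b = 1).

To be at 0 after 4 steps: need exactly 2 steps of +1 and 2 of -1.
Number of such sequences: C(4,2) = 6
Each has probability (2/3)^2 · (1/3)^2 = 4/81
P = 6 · 4/81 = 8/27

Answer: 8/27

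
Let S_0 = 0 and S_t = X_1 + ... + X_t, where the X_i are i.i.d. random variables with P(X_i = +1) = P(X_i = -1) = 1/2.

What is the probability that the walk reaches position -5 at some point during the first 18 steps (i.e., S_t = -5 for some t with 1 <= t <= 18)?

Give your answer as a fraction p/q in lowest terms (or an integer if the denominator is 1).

Answer: 7795/32768

Derivation:
Count via complement. Let g(t,s) = #length-t paths at position s with S_1..S_t all ≠ -5.
g(t,s) = g(t-1,s-1) + g(t-1,s+1) for s ≠ -5; g(t,-5) = 0.
t=0: g(0,0)=1
t=1: g(1,-1)=1 g(1,1)=1
t=2: g(2,-2)=1 g(2,0)=2 g(2,2)=1
t=3: g(3,-3)=1 g(3,-1)=3 g(3,1)=3 g(3,3)=1
t=4: g(4,-4)=1 g(4,-2)=4 g(4,0)=6 g(4,2)=4 g(4,4)=1
t=5: g(5,-3)=5 g(5,-1)=10 g(5,1)=10 g(5,3)=5 g(5,5)=1
t=6: g(6,-4)=5 g(6,-2)=15 g(6,0)=20 g(6,2)=15 g(6,4)=6 g(6,6)=1
t=7: g(7,-3)=20 g(7,-1)=35 g(7,1)=35 g(7,3)=21 g(7,5)=7 g(7,7)=1
t=8: g(8,-4)=20 g(8,-2)=55 g(8,0)=70 g(8,2)=56 g(8,4)=28 g(8,6)=8 g(8,8)=1
t=9: g(9,-3)=75 g(9,-1)=125 g(9,1)=126 g(9,3)=84 g(9,5)=36 g(9,7)=9 g(9,9)=1
t=10: g(10,-4)=75 g(10,-2)=200 g(10,0)=251 g(10,2)=210 g(10,4)=120 g(10,6)=45 g(10,8)=10 g(10,10)=1
t=11: g(11,-3)=275 g(11,-1)=451 g(11,1)=461 g(11,3)=330 g(11,5)=165 g(11,7)=55 g(11,9)=11 g(11,11)=1
t=12: g(12,-4)=275 g(12,-2)=726 g(12,0)=912 g(12,2)=791 g(12,4)=495 g(12,6)=220 g(12,8)=66 g(12,10)=12 g(12,12)=1
t=13: g(13,-3)=1001 g(13,-1)=1638 g(13,1)=1703 g(13,3)=1286 g(13,5)=715 g(13,7)=286 g(13,9)=78 g(13,11)=13 g(13,13)=1
t=14: g(14,-4)=1001 g(14,-2)=2639 g(14,0)=3341 g(14,2)=2989 g(14,4)=2001 g(14,6)=1001 g(14,8)=364 g(14,10)=91 g(14,12)=14 g(14,14)=1
t=15: g(15,-3)=3640 g(15,-1)=5980 g(15,1)=6330 g(15,3)=4990 g(15,5)=3002 g(15,7)=1365 g(15,9)=455 g(15,11)=105 g(15,13)=15 g(15,15)=1
t=16: g(16,-4)=3640 g(16,-2)=9620 g(16,0)=12310 g(16,2)=11320 g(16,4)=7992 g(16,6)=4367 g(16,8)=1820 g(16,10)=560 g(16,12)=120 g(16,14)=16 g(16,16)=1
t=17: g(17,-3)=13260 g(17,-1)=21930 g(17,1)=23630 g(17,3)=19312 g(17,5)=12359 g(17,7)=6187 g(17,9)=2380 g(17,11)=680 g(17,13)=136 g(17,15)=17 g(17,17)=1
t=18: g(18,-4)=13260 g(18,-2)=35190 g(18,0)=45560 g(18,2)=42942 g(18,4)=31671 g(18,6)=18546 g(18,8)=8567 g(18,10)=3060 g(18,12)=816 g(18,14)=153 g(18,16)=18 g(18,18)=1
Paths never hitting -5: Σ_s g(18,s) = 199784
Paths hitting -5: 2^18 - 199784 = 62360
P = 62360/262144 = 7795/32768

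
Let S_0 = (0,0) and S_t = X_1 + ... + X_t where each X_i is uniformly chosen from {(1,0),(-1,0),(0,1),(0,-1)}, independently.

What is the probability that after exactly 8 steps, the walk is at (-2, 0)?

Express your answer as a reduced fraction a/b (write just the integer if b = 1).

Let h be the number of horizontal steps (so 8-h are vertical). To end at (-2,0) need (h-2)/2 right-steps and ((8-h)+0)/2 up-steps.
Sum over h with 2 ≤ h ≤ 8, h ≡ 0 (mod 2), 8-h ≡ 0 (mod 2):
h=2: C(8,2)·C(2,0)·C(6,3) = 28·1·20 = 560
h=4: C(8,4)·C(4,1)·C(4,2) = 70·4·6 = 1680
h=6: C(8,6)·C(6,2)·C(2,1) = 28·15·2 = 840
h=8: C(8,8)·C(8,3)·C(0,0) = 1·56·1 = 56
Total favorable: 3136
Total paths: 4^8 = 65536
P = 3136/65536 = 49/1024

Answer: 49/1024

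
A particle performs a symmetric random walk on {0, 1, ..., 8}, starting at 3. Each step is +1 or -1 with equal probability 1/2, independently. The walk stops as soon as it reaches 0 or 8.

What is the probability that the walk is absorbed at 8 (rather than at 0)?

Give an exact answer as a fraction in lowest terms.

Symmetric walk (p = 1/2): the harmonic-function argument gives P(hit 8 before 0 | start at 3) = a/N.
P = 3/8 = 3/8

Answer: 3/8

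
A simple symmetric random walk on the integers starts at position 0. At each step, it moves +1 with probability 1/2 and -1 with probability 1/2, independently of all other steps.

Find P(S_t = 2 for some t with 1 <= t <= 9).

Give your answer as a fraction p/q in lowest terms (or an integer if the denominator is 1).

Answer: 65/128

Derivation:
Count via complement. Let g(t,s) = #length-t paths at position s with S_1..S_t all ≠ 2.
g(t,s) = g(t-1,s-1) + g(t-1,s+1) for s ≠ 2; g(t,2) = 0.
t=0: g(0,0)=1
t=1: g(1,-1)=1 g(1,1)=1
t=2: g(2,-2)=1 g(2,0)=2
t=3: g(3,-3)=1 g(3,-1)=3 g(3,1)=2
t=4: g(4,-4)=1 g(4,-2)=4 g(4,0)=5
t=5: g(5,-5)=1 g(5,-3)=5 g(5,-1)=9 g(5,1)=5
t=6: g(6,-6)=1 g(6,-4)=6 g(6,-2)=14 g(6,0)=14
t=7: g(7,-7)=1 g(7,-5)=7 g(7,-3)=20 g(7,-1)=28 g(7,1)=14
t=8: g(8,-8)=1 g(8,-6)=8 g(8,-4)=27 g(8,-2)=48 g(8,0)=42
t=9: g(9,-9)=1 g(9,-7)=9 g(9,-5)=35 g(9,-3)=75 g(9,-1)=90 g(9,1)=42
Paths never hitting 2: Σ_s g(9,s) = 252
Paths hitting 2: 2^9 - 252 = 260
P = 260/512 = 65/128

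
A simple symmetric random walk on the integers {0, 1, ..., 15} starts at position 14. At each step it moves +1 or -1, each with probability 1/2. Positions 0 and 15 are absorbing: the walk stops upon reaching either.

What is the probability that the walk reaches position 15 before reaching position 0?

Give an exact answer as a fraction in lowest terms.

Answer: 14/15

Derivation:
Symmetric walk (p = 1/2): the harmonic-function argument gives P(hit 15 before 0 | start at 14) = a/N.
P = 14/15 = 14/15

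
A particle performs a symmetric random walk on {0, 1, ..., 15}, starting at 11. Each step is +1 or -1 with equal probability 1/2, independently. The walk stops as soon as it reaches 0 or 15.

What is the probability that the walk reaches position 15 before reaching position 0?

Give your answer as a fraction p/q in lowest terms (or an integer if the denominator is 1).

Symmetric walk (p = 1/2): the harmonic-function argument gives P(hit 15 before 0 | start at 11) = a/N.
P = 11/15 = 11/15

Answer: 11/15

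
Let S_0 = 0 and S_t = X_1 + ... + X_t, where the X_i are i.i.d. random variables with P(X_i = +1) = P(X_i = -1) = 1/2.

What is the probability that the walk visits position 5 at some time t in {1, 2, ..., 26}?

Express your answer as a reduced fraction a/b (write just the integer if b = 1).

Answer: 342821/1048576

Derivation:
Count via complement. Let g(t,s) = #length-t paths at position s with S_1..S_t all ≠ 5.
g(t,s) = g(t-1,s-1) + g(t-1,s+1) for s ≠ 5; g(t,5) = 0.
t=0: g(0,0)=1
t=1: g(1,-1)=1 g(1,1)=1
t=2: g(2,-2)=1 g(2,0)=2 g(2,2)=1
t=3: g(3,-3)=1 g(3,-1)=3 g(3,1)=3 g(3,3)=1
t=4: g(4,-4)=1 g(4,-2)=4 g(4,0)=6 g(4,2)=4 g(4,4)=1
t=5: g(5,-5)=1 g(5,-3)=5 g(5,-1)=10 g(5,1)=10 g(5,3)=5
t=6: g(6,-6)=1 g(6,-4)=6 g(6,-2)=15 g(6,0)=20 g(6,2)=15 g(6,4)=5
t=7: g(7,-7)=1 g(7,-5)=7 g(7,-3)=21 g(7,-1)=35 g(7,1)=35 g(7,3)=20
t=8: g(8,-8)=1 g(8,-6)=8 g(8,-4)=28 g(8,-2)=56 g(8,0)=70 g(8,2)=55 g(8,4)=20
t=9: g(9,-9)=1 g(9,-7)=9 g(9,-5)=36 g(9,-3)=84 g(9,-1)=126 g(9,1)=125 g(9,3)=75
t=10: g(10,-10)=1 g(10,-8)=10 g(10,-6)=45 g(10,-4)=120 g(10,-2)=210 g(10,0)=251 g(10,2)=200 g(10,4)=75
t=11: g(11,-11)=1 g(11,-9)=11 g(11,-7)=55 g(11,-5)=165 g(11,-3)=330 g(11,-1)=461 g(11,1)=451 g(11,3)=275
t=12: g(12,-12)=1 g(12,-10)=12 g(12,-8)=66 g(12,-6)=220 g(12,-4)=495 g(12,-2)=791 g(12,0)=912 g(12,2)=726 g(12,4)=275
t=13: g(13,-13)=1 g(13,-11)=13 g(13,-9)=78 g(13,-7)=286 g(13,-5)=715 g(13,-3)=1286 g(13,-1)=1703 g(13,1)=1638 g(13,3)=1001
t=14: g(14,-14)=1 g(14,-12)=14 g(14,-10)=91 g(14,-8)=364 g(14,-6)=1001 g(14,-4)=2001 g(14,-2)=2989 g(14,0)=3341 g(14,2)=2639 g(14,4)=1001
t=15: g(15,-15)=1 g(15,-13)=15 g(15,-11)=105 g(15,-9)=455 g(15,-7)=1365 g(15,-5)=3002 g(15,-3)=4990 g(15,-1)=6330 g(15,1)=5980 g(15,3)=3640
t=16: g(16,-16)=1 g(16,-14)=16 g(16,-12)=120 g(16,-10)=560 g(16,-8)=1820 g(16,-6)=4367 g(16,-4)=7992 g(16,-2)=11320 g(16,0)=12310 g(16,2)=9620 g(16,4)=3640
t=17: g(17,-17)=1 g(17,-15)=17 g(17,-13)=136 g(17,-11)=680 g(17,-9)=2380 g(17,-7)=6187 g(17,-5)=12359 g(17,-3)=19312 g(17,-1)=23630 g(17,1)=21930 g(17,3)=13260
t=18: g(18,-18)=1 g(18,-16)=18 g(18,-14)=153 g(18,-12)=816 g(18,-10)=3060 g(18,-8)=8567 g(18,-6)=18546 g(18,-4)=31671 g(18,-2)=42942 g(18,0)=45560 g(18,2)=35190 g(18,4)=13260
t=19: g(19,-19)=1 g(19,-17)=19 g(19,-15)=171 g(19,-13)=969 g(19,-11)=3876 g(19,-9)=11627 g(19,-7)=27113 g(19,-5)=50217 g(19,-3)=74613 g(19,-1)=88502 g(19,1)=80750 g(19,3)=48450
t=20: g(20,-20)=1 g(20,-18)=20 g(20,-16)=190 g(20,-14)=1140 g(20,-12)=4845 g(20,-10)=15503 g(20,-8)=38740 g(20,-6)=77330 g(20,-4)=124830 g(20,-2)=163115 g(20,0)=169252 g(20,2)=129200 g(20,4)=48450
t=21: g(21,-21)=1 g(21,-19)=21 g(21,-17)=210 g(21,-15)=1330 g(21,-13)=5985 g(21,-11)=20348 g(21,-9)=54243 g(21,-7)=116070 g(21,-5)=202160 g(21,-3)=287945 g(21,-1)=332367 g(21,1)=298452 g(21,3)=177650
t=22: g(22,-22)=1 g(22,-20)=22 g(22,-18)=231 g(22,-16)=1540 g(22,-14)=7315 g(22,-12)=26333 g(22,-10)=74591 g(22,-8)=170313 g(22,-6)=318230 g(22,-4)=490105 g(22,-2)=620312 g(22,0)=630819 g(22,2)=476102 g(22,4)=177650
t=23: g(23,-23)=1 g(23,-21)=23 g(23,-19)=253 g(23,-17)=1771 g(23,-15)=8855 g(23,-13)=33648 g(23,-11)=100924 g(23,-9)=244904 g(23,-7)=488543 g(23,-5)=808335 g(23,-3)=1110417 g(23,-1)=1251131 g(23,1)=1106921 g(23,3)=653752
t=24: g(24,-24)=1 g(24,-22)=24 g(24,-20)=276 g(24,-18)=2024 g(24,-16)=10626 g(24,-14)=42503 g(24,-12)=134572 g(24,-10)=345828 g(24,-8)=733447 g(24,-6)=1296878 g(24,-4)=1918752 g(24,-2)=2361548 g(24,0)=2358052 g(24,2)=1760673 g(24,4)=653752
t=25: g(25,-25)=1 g(25,-23)=25 g(25,-21)=300 g(25,-19)=2300 g(25,-17)=12650 g(25,-15)=53129 g(25,-13)=177075 g(25,-11)=480400 g(25,-9)=1079275 g(25,-7)=2030325 g(25,-5)=3215630 g(25,-3)=4280300 g(25,-1)=4719600 g(25,1)=4118725 g(25,3)=2414425
t=26: g(26,-26)=1 g(26,-24)=26 g(26,-22)=325 g(26,-20)=2600 g(26,-18)=14950 g(26,-16)=65779 g(26,-14)=230204 g(26,-12)=657475 g(26,-10)=1559675 g(26,-8)=3109600 g(26,-6)=5245955 g(26,-4)=7495930 g(26,-2)=8999900 g(26,0)=8838325 g(26,2)=6533150 g(26,4)=2414425
Paths never hitting 5: Σ_s g(26,s) = 45168320
Paths hitting 5: 2^26 - 45168320 = 21940544
P = 21940544/67108864 = 342821/1048576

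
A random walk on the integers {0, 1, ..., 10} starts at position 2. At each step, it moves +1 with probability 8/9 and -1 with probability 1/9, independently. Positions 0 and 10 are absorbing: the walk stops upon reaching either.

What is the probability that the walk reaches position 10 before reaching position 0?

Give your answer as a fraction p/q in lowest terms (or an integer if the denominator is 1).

Biased walk: p = 8/9, q = 1/9, r = q/p = 1/8
Gambler's ruin: P(hit 10 before 0 | start at 2) = (1 - r^a)/(1 - r^N)
r^2 = 1/64; r^10 = 1/1073741824
P = (1 - 1/64) / (1 - 1/1073741824) = 63/64 / 1073741823/1073741824 = 16777216/17043521

Answer: 16777216/17043521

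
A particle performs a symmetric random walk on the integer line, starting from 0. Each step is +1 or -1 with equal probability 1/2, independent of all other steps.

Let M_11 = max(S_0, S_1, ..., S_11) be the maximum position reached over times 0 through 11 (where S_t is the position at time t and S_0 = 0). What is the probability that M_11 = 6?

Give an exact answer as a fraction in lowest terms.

Answer: 55/2048

Derivation:
Let M_11 = max(S_0,...,S_11). Use the reflection principle: for j ≥ 1, #{paths with M_11 ≥ j} = #{S_11 ≥ j} + #{S_11 ≥ j+1}.
By reflection, #{M_11 ≥ 6} = #{S_11 ≥ 6} + #{S_11 ≥ 7} = 67 + 67 = 134.
#{M_11 ≥ 7} = #{S_11 ≥ 7} + #{S_11 ≥ 8} = 67 + 12 = 79.
#{M_11 = 6} = 134 - 79 = 55.
P(M_11 = 6) = 55/2048 = 55/2048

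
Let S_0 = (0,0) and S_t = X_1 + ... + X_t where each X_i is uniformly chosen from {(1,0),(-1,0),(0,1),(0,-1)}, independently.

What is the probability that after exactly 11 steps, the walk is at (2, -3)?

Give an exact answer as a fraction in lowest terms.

Answer: 38115/2097152

Derivation:
Let h be the number of horizontal steps (so 11-h are vertical). To end at (2,-3) need (h+2)/2 right-steps and ((11-h)-3)/2 up-steps.
Sum over h with 2 ≤ h ≤ 8, h ≡ 0 (mod 2), 11-h ≡ 1 (mod 2):
h=2: C(11,2)·C(2,2)·C(9,3) = 55·1·84 = 4620
h=4: C(11,4)·C(4,3)·C(7,2) = 330·4·21 = 27720
h=6: C(11,6)·C(6,4)·C(5,1) = 462·15·5 = 34650
h=8: C(11,8)·C(8,5)·C(3,0) = 165·56·1 = 9240
Total favorable: 76230
Total paths: 4^11 = 4194304
P = 76230/4194304 = 38115/2097152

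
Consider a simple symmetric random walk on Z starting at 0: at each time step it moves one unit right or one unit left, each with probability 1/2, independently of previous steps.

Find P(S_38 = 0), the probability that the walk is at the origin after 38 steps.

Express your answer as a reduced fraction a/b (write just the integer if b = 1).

To return to 0 after 38 steps: need exactly 19 steps of +1 and 19 of -1.
Favorable paths: C(38,19) = 35345263800
Total paths: 2^38 = 274877906944
P = 35345263800/274877906944 = 4418157975/34359738368

Answer: 4418157975/34359738368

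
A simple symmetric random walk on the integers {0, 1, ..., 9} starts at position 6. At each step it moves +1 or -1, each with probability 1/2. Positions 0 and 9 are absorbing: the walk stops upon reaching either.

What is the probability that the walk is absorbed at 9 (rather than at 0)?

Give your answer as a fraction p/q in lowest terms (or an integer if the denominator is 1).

Answer: 2/3

Derivation:
Symmetric walk (p = 1/2): the harmonic-function argument gives P(hit 9 before 0 | start at 6) = a/N.
P = 6/9 = 2/3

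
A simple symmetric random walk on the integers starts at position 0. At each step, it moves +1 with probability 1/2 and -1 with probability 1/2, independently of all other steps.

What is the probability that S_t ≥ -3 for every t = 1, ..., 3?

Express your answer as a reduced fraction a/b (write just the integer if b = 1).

Let f(t,s) = #length-t paths at position s with S_1..S_t all ≥ -3.
f(t,s) = f(t-1,s-1) + f(t-1,s+1) for s ≥ -3; f(t,s) = 0 for s < -3.
t=0: f(0,0)=1
t=1: f(1,-1)=1 f(1,1)=1
t=2: f(2,-2)=1 f(2,0)=2 f(2,2)=1
t=3: f(3,-3)=1 f(3,-1)=3 f(3,1)=3 f(3,3)=1
Σ_s f(3,s) = 8
P = 8/8 = 1

Answer: 1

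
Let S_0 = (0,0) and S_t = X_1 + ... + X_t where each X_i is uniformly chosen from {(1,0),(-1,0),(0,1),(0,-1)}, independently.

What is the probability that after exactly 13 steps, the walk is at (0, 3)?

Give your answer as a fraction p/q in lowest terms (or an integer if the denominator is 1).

Answer: 1656369/67108864

Derivation:
Let h be the number of horizontal steps (so 13-h are vertical). To end at (0,3) need (h+0)/2 right-steps and ((13-h)+3)/2 up-steps.
Sum over h with 0 ≤ h ≤ 10, h ≡ 0 (mod 2), 13-h ≡ 1 (mod 2):
h=0: C(13,0)·C(0,0)·C(13,8) = 1·1·1287 = 1287
h=2: C(13,2)·C(2,1)·C(11,7) = 78·2·330 = 51480
h=4: C(13,4)·C(4,2)·C(9,6) = 715·6·84 = 360360
h=6: C(13,6)·C(6,3)·C(7,5) = 1716·20·21 = 720720
h=8: C(13,8)·C(8,4)·C(5,4) = 1287·70·5 = 450450
h=10: C(13,10)·C(10,5)·C(3,3) = 286·252·1 = 72072
Total favorable: 1656369
Total paths: 4^13 = 67108864
P = 1656369/67108864 = 1656369/67108864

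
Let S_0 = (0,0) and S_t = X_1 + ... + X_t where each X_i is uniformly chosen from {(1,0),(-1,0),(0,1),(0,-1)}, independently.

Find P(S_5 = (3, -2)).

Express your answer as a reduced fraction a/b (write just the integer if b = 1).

Answer: 5/512

Derivation:
Let h be the number of horizontal steps (so 5-h are vertical). To end at (3,-2) need (h+3)/2 right-steps and ((5-h)-2)/2 up-steps.
Sum over h with 3 ≤ h ≤ 3, h ≡ 1 (mod 2), 5-h ≡ 0 (mod 2):
h=3: C(5,3)·C(3,3)·C(2,0) = 10·1·1 = 10
Total favorable: 10
Total paths: 4^5 = 1024
P = 10/1024 = 5/512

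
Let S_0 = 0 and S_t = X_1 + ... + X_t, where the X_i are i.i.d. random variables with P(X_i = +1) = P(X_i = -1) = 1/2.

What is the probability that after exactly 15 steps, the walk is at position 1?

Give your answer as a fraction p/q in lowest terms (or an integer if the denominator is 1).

Answer: 6435/32768

Derivation:
To reach position 1 after 15 steps: need 8 steps of +1 and 7 of -1.
Favorable paths: C(15,8) = 6435
Total paths: 2^15 = 32768
P = 6435/32768 = 6435/32768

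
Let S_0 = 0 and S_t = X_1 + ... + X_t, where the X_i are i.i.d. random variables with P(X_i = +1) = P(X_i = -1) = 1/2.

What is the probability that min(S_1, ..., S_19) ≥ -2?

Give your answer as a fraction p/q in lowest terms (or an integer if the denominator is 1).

Let f(t,s) = #length-t paths at position s with S_1..S_t all ≥ -2.
f(t,s) = f(t-1,s-1) + f(t-1,s+1) for s ≥ -2; f(t,s) = 0 for s < -2.
t=0: f(0,0)=1
t=1: f(1,-1)=1 f(1,1)=1
t=2: f(2,-2)=1 f(2,0)=2 f(2,2)=1
t=3: f(3,-1)=3 f(3,1)=3 f(3,3)=1
t=4: f(4,-2)=3 f(4,0)=6 f(4,2)=4 f(4,4)=1
t=5: f(5,-1)=9 f(5,1)=10 f(5,3)=5 f(5,5)=1
t=6: f(6,-2)=9 f(6,0)=19 f(6,2)=15 f(6,4)=6 f(6,6)=1
t=7: f(7,-1)=28 f(7,1)=34 f(7,3)=21 f(7,5)=7 f(7,7)=1
t=8: f(8,-2)=28 f(8,0)=62 f(8,2)=55 f(8,4)=28 f(8,6)=8 f(8,8)=1
t=9: f(9,-1)=90 f(9,1)=117 f(9,3)=83 f(9,5)=36 f(9,7)=9 f(9,9)=1
t=10: f(10,-2)=90 f(10,0)=207 f(10,2)=200 f(10,4)=119 f(10,6)=45 f(10,8)=10 f(10,10)=1
t=11: f(11,-1)=297 f(11,1)=407 f(11,3)=319 f(11,5)=164 f(11,7)=55 f(11,9)=11 f(11,11)=1
t=12: f(12,-2)=297 f(12,0)=704 f(12,2)=726 f(12,4)=483 f(12,6)=219 f(12,8)=66 f(12,10)=12 f(12,12)=1
t=13: f(13,-1)=1001 f(13,1)=1430 f(13,3)=1209 f(13,5)=702 f(13,7)=285 f(13,9)=78 f(13,11)=13 f(13,13)=1
t=14: f(14,-2)=1001 f(14,0)=2431 f(14,2)=2639 f(14,4)=1911 f(14,6)=987 f(14,8)=363 f(14,10)=91 f(14,12)=14 f(14,14)=1
t=15: f(15,-1)=3432 f(15,1)=5070 f(15,3)=4550 f(15,5)=2898 f(15,7)=1350 f(15,9)=454 f(15,11)=105 f(15,13)=15 f(15,15)=1
t=16: f(16,-2)=3432 f(16,0)=8502 f(16,2)=9620 f(16,4)=7448 f(16,6)=4248 f(16,8)=1804 f(16,10)=559 f(16,12)=120 f(16,14)=16 f(16,16)=1
t=17: f(17,-1)=11934 f(17,1)=18122 f(17,3)=17068 f(17,5)=11696 f(17,7)=6052 f(17,9)=2363 f(17,11)=679 f(17,13)=136 f(17,15)=17 f(17,17)=1
t=18: f(18,-2)=11934 f(18,0)=30056 f(18,2)=35190 f(18,4)=28764 f(18,6)=17748 f(18,8)=8415 f(18,10)=3042 f(18,12)=815 f(18,14)=153 f(18,16)=18 f(18,18)=1
t=19: f(19,-1)=41990 f(19,1)=65246 f(19,3)=63954 f(19,5)=46512 f(19,7)=26163 f(19,9)=11457 f(19,11)=3857 f(19,13)=968 f(19,15)=171 f(19,17)=19 f(19,19)=1
Σ_s f(19,s) = 260338
P = 260338/524288 = 130169/262144

Answer: 130169/262144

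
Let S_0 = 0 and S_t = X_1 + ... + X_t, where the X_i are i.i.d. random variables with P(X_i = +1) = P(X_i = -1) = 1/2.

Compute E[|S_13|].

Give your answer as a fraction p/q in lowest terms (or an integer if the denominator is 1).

S_13 takes values m ≡ 1 (mod 2) with |m| ≤ 13; P(S_13=m) = C(13,(13+m)/2)/2^13.
Total paths: 2^13 = 8192
Distribution: P(S=-13)=1/8192, P(S=-11)=13/8192, P(S=-9)=78/8192, P(S=-7)=286/8192, P(S=-5)=715/8192, P(S=-3)=1287/8192, P(S=-1)=1716/8192, P(S=1)=1716/8192, P(S=3)=1287/8192, P(S=5)=715/8192, P(S=7)=286/8192, P(S=9)=78/8192, P(S=11)=13/8192, P(S=13)=1/8192
E[|S_13|] = Σ_m |m|·P(S_13=m) = 24024/8192 = 3003/1024

Answer: 3003/1024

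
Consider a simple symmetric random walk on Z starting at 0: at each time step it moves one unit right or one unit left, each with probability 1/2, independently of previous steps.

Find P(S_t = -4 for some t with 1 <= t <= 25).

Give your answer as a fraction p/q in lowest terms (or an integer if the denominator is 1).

Count via complement. Let g(t,s) = #length-t paths at position s with S_1..S_t all ≠ -4.
g(t,s) = g(t-1,s-1) + g(t-1,s+1) for s ≠ -4; g(t,-4) = 0.
t=0: g(0,0)=1
t=1: g(1,-1)=1 g(1,1)=1
t=2: g(2,-2)=1 g(2,0)=2 g(2,2)=1
t=3: g(3,-3)=1 g(3,-1)=3 g(3,1)=3 g(3,3)=1
t=4: g(4,-2)=4 g(4,0)=6 g(4,2)=4 g(4,4)=1
t=5: g(5,-3)=4 g(5,-1)=10 g(5,1)=10 g(5,3)=5 g(5,5)=1
t=6: g(6,-2)=14 g(6,0)=20 g(6,2)=15 g(6,4)=6 g(6,6)=1
t=7: g(7,-3)=14 g(7,-1)=34 g(7,1)=35 g(7,3)=21 g(7,5)=7 g(7,7)=1
t=8: g(8,-2)=48 g(8,0)=69 g(8,2)=56 g(8,4)=28 g(8,6)=8 g(8,8)=1
t=9: g(9,-3)=48 g(9,-1)=117 g(9,1)=125 g(9,3)=84 g(9,5)=36 g(9,7)=9 g(9,9)=1
t=10: g(10,-2)=165 g(10,0)=242 g(10,2)=209 g(10,4)=120 g(10,6)=45 g(10,8)=10 g(10,10)=1
t=11: g(11,-3)=165 g(11,-1)=407 g(11,1)=451 g(11,3)=329 g(11,5)=165 g(11,7)=55 g(11,9)=11 g(11,11)=1
t=12: g(12,-2)=572 g(12,0)=858 g(12,2)=780 g(12,4)=494 g(12,6)=220 g(12,8)=66 g(12,10)=12 g(12,12)=1
t=13: g(13,-3)=572 g(13,-1)=1430 g(13,1)=1638 g(13,3)=1274 g(13,5)=714 g(13,7)=286 g(13,9)=78 g(13,11)=13 g(13,13)=1
t=14: g(14,-2)=2002 g(14,0)=3068 g(14,2)=2912 g(14,4)=1988 g(14,6)=1000 g(14,8)=364 g(14,10)=91 g(14,12)=14 g(14,14)=1
t=15: g(15,-3)=2002 g(15,-1)=5070 g(15,1)=5980 g(15,3)=4900 g(15,5)=2988 g(15,7)=1364 g(15,9)=455 g(15,11)=105 g(15,13)=15 g(15,15)=1
t=16: g(16,-2)=7072 g(16,0)=11050 g(16,2)=10880 g(16,4)=7888 g(16,6)=4352 g(16,8)=1819 g(16,10)=560 g(16,12)=120 g(16,14)=16 g(16,16)=1
t=17: g(17,-3)=7072 g(17,-1)=18122 g(17,1)=21930 g(17,3)=18768 g(17,5)=12240 g(17,7)=6171 g(17,9)=2379 g(17,11)=680 g(17,13)=136 g(17,15)=17 g(17,17)=1
t=18: g(18,-2)=25194 g(18,0)=40052 g(18,2)=40698 g(18,4)=31008 g(18,6)=18411 g(18,8)=8550 g(18,10)=3059 g(18,12)=816 g(18,14)=153 g(18,16)=18 g(18,18)=1
t=19: g(19,-3)=25194 g(19,-1)=65246 g(19,1)=80750 g(19,3)=71706 g(19,5)=49419 g(19,7)=26961 g(19,9)=11609 g(19,11)=3875 g(19,13)=969 g(19,15)=171 g(19,17)=19 g(19,19)=1
t=20: g(20,-2)=90440 g(20,0)=145996 g(20,2)=152456 g(20,4)=121125 g(20,6)=76380 g(20,8)=38570 g(20,10)=15484 g(20,12)=4844 g(20,14)=1140 g(20,16)=190 g(20,18)=20 g(20,20)=1
t=21: g(21,-3)=90440 g(21,-1)=236436 g(21,1)=298452 g(21,3)=273581 g(21,5)=197505 g(21,7)=114950 g(21,9)=54054 g(21,11)=20328 g(21,13)=5984 g(21,15)=1330 g(21,17)=210 g(21,19)=21 g(21,21)=1
t=22: g(22,-2)=326876 g(22,0)=534888 g(22,2)=572033 g(22,4)=471086 g(22,6)=312455 g(22,8)=169004 g(22,10)=74382 g(22,12)=26312 g(22,14)=7314 g(22,16)=1540 g(22,18)=231 g(22,20)=22 g(22,22)=1
t=23: g(23,-3)=326876 g(23,-1)=861764 g(23,1)=1106921 g(23,3)=1043119 g(23,5)=783541 g(23,7)=481459 g(23,9)=243386 g(23,11)=100694 g(23,13)=33626 g(23,15)=8854 g(23,17)=1771 g(23,19)=253 g(23,21)=23 g(23,23)=1
t=24: g(24,-2)=1188640 g(24,0)=1968685 g(24,2)=2150040 g(24,4)=1826660 g(24,6)=1265000 g(24,8)=724845 g(24,10)=344080 g(24,12)=134320 g(24,14)=42480 g(24,16)=10625 g(24,18)=2024 g(24,20)=276 g(24,22)=24 g(24,24)=1
t=25: g(25,-3)=1188640 g(25,-1)=3157325 g(25,1)=4118725 g(25,3)=3976700 g(25,5)=3091660 g(25,7)=1989845 g(25,9)=1068925 g(25,11)=478400 g(25,13)=176800 g(25,15)=53105 g(25,17)=12649 g(25,19)=2300 g(25,21)=300 g(25,23)=25 g(25,25)=1
Paths never hitting -4: Σ_s g(25,s) = 19315400
Paths hitting -4: 2^25 - 19315400 = 14239032
P = 14239032/33554432 = 1779879/4194304

Answer: 1779879/4194304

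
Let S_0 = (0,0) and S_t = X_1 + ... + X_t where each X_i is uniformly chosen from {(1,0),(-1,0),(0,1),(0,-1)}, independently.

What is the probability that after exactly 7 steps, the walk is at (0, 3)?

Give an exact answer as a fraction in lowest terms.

Let h be the number of horizontal steps (so 7-h are vertical). To end at (0,3) need (h+0)/2 right-steps and ((7-h)+3)/2 up-steps.
Sum over h with 0 ≤ h ≤ 4, h ≡ 0 (mod 2), 7-h ≡ 1 (mod 2):
h=0: C(7,0)·C(0,0)·C(7,5) = 1·1·21 = 21
h=2: C(7,2)·C(2,1)·C(5,4) = 21·2·5 = 210
h=4: C(7,4)·C(4,2)·C(3,3) = 35·6·1 = 210
Total favorable: 441
Total paths: 4^7 = 16384
P = 441/16384 = 441/16384

Answer: 441/16384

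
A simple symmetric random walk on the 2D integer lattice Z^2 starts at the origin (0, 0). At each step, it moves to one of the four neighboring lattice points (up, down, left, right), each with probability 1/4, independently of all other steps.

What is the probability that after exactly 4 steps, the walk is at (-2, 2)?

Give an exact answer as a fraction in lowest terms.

Let h be the number of horizontal steps (so 4-h are vertical). To end at (-2,2) need (h-2)/2 right-steps and ((4-h)+2)/2 up-steps.
Sum over h with 2 ≤ h ≤ 2, h ≡ 0 (mod 2), 4-h ≡ 0 (mod 2):
h=2: C(4,2)·C(2,0)·C(2,2) = 6·1·1 = 6
Total favorable: 6
Total paths: 4^4 = 256
P = 6/256 = 3/128

Answer: 3/128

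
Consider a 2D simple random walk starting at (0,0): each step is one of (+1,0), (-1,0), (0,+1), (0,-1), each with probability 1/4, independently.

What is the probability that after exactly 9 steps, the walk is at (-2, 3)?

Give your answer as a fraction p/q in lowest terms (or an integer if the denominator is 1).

Let h be the number of horizontal steps (so 9-h are vertical). To end at (-2,3) need (h-2)/2 right-steps and ((9-h)+3)/2 up-steps.
Sum over h with 2 ≤ h ≤ 6, h ≡ 0 (mod 2), 9-h ≡ 1 (mod 2):
h=2: C(9,2)·C(2,0)·C(7,5) = 36·1·21 = 756
h=4: C(9,4)·C(4,1)·C(5,4) = 126·4·5 = 2520
h=6: C(9,6)·C(6,2)·C(3,3) = 84·15·1 = 1260
Total favorable: 4536
Total paths: 4^9 = 262144
P = 4536/262144 = 567/32768

Answer: 567/32768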